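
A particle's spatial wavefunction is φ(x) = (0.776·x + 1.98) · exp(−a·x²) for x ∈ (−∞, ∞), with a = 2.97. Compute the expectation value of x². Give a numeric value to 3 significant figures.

⟨x²⟩ = ∫ x²·|φ|² dx / ∫|φ|² dx (integrals over the domain).
Expand each integrand as polynomial × e^(−2ax²) and use ∫x^(2j)·e^(−2ax²) dx = (2j−1)!!/(4a)^j · √(π/(2a)), odd powers → 0; here √(π/(2a)) = 0.72725.
State is unnormalized: ∫|φ|² dx = 2.8880, and ∫φ*·x²·φ dx = 0.24930, so ⟨x²⟩ = 0.24930 / 2.8880.
⟨x²⟩ = 0.086324.

0.0863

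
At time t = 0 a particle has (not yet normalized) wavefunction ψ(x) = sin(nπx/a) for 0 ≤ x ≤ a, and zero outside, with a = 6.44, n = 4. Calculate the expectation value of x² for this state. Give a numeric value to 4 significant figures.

⟨x²⟩ = ∫ x²·|ψ|² dx / ∫|ψ|² dx (integrals over the domain).
With sin²θ = (1 − cos2θ)/2 on 0 ≤ x ≤ a: ∫sin²(nπx/a) dx = a/2, ∫x·sin²(nπx/a) dx = a²/4, ∫x²·sin²(nπx/a) dx = a³·(1/6 − 1/(4n²π²)); higher powers xᵏ the same way, integrating xᵏ·cos(2nπx/a) by parts.
State is unnormalized: ∫|ψ|² dx = 3.2200, and ∫ψ*·x²·ψ dx = 44.092, so ⟨x²⟩ = 44.092 / 3.2200.
⟨x²⟩ = 13.693.

13.69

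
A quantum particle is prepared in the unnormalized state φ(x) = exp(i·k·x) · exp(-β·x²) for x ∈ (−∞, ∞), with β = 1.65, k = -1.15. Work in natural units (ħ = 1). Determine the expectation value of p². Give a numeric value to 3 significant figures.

p² φ = −ħ² d²φ/dx²; ⟨p²⟩ = −ħ² ∫ φ*·φ'' dx / ∫|φ|² dx.
Gaussian moments: ∫x^(2j)·e^(−2βx²) dx = (2j−1)!!/(4β)^j · √(π/(2β)), odd powers integrate to 0; here √(π/(2β)) = 0.97570. Derivatives: φ′ = (ik − 2βx)·φ, φ″ = ((ik − 2βx)² − 2β)·φ; the odd-in-x pieces drop out.
State is unnormalized: ∫|φ|² dx = 0.97570, and ∫φ*·(−ħ² φ'') dx = 2.9003, so ⟨p²⟩ = 2.9003 / 0.97570.
⟨p²⟩ = 2.9725.

2.97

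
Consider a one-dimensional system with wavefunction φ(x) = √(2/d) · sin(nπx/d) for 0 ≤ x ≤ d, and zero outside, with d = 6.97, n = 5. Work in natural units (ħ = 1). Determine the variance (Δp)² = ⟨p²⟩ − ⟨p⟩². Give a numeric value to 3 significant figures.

Compute ⟨p⟩ and ⟨p²⟩ separately; (Δp)² = ⟨p²⟩ − ⟨p⟩².
d/dx sin(nπx/d) = (nπ/d)·cos(nπx/d) and d²/dx² sin(nπx/d) = −(nπ/d)²·sin(nπx/d); on 0 ≤ x ≤ d, ∫sin²(nπx/d) dx = d/2 and ∫sin(nπx/d)·cos(nπx/d) dx = 0.
⟨p⟩ = 0.0000 and ⟨p²⟩ = 5.0790.
(Δp)² = 5.0790 − (0.0000)² = 5.0790.

5.08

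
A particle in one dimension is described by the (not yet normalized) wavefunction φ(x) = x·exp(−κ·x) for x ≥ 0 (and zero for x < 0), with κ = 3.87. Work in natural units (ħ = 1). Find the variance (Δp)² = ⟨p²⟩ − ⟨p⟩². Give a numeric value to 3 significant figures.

15.0

Compute ⟨p⟩ and ⟨p²⟩ separately; (Δp)² = ⟨p²⟩ − ⟨p⟩².
Differentiate x·exp(−κ·x) with the product rule; every integrand then reduces to terms xʲ·e^(−2κx) on [0, ∞), with ∫₀^∞ xʲ·e^(−2κx) dx = j!/(2κ)^(j+1).
Normalization: ∫|φ|² dx = 0.0043133.
⟨p⟩ = 0.0000 and ⟨p²⟩ = 14.977.
(Δp)² = 14.977 − (0.0000)² = 14.977.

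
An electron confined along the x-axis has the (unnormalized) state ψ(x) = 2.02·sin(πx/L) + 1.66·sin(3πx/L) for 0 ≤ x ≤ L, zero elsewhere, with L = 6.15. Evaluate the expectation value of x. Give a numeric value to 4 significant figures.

3.075

⟨x⟩ = ∫ x·|ψ|² dx / ∫|ψ|² dx (integrals over the domain).
On 0 ≤ x ≤ L (j ≠ l): ∫sin²(jπx/L) dx = L/2, ∫sin(jπx/L)·sin(lπx/L) dx = 0; diagonal moments ∫x·sin²(jπx/L) dx = L²/4, ∫x²·sin²(jπx/L) dx = L³·(1/6 − 1/(4j²π²)); cross terms ∫x·sin(jπx/L)·sin(lπx/L) dx = 0 for j + l even and −4jlL²/(π²(j² − l²)²) for j + l odd, ∫x²·sin(jπx/L)·sin(lπx/L) dx = (−1)^(j+l)·4jlL³/(π²(j² − l²)²); higher powers the same way via product-to-sum and parts.
State is unnormalized: ∫|ψ|² dx = 21.021, and ∫ψ*·x·ψ dx = 64.639, so ⟨x⟩ = 64.639 / 21.021.
⟨x⟩ = 3.0750.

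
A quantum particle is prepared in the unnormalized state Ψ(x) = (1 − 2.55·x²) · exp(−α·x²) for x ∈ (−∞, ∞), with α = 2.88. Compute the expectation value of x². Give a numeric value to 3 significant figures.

⟨x²⟩ = ∫ x²·|Ψ|² dx / ∫|Ψ|² dx (integrals over the domain).
Expand each integrand as polynomial × e^(−2αx²) and use ∫x^(2j)·e^(−2αx²) dx = (2j−1)!!/(4α)^j · √(π/(2α)), odd powers → 0; here √(π/(2α)) = 0.73852.
State is unnormalized: ∫|Ψ|² dx = 0.52013, and ∫Ψ*·x²·Ψ dx = 0.026082, so ⟨x²⟩ = 0.026082 / 0.52013.
⟨x²⟩ = 0.050144.

0.0501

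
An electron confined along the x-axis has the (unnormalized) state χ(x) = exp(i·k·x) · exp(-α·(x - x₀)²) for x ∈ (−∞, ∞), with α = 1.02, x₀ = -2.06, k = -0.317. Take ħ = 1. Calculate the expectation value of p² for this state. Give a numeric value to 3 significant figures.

p² χ = −ħ² d²χ/dx²; ⟨p²⟩ = −ħ² ∫ χ*·χ'' dx / ∫|χ|² dx.
Gaussian moments (u = x − x₀): ∫u^(2j)·e^(−2αu²) du = (2j−1)!!/(4α)^j · √(π/(2α)), odd powers integrate to 0; here √(π/(2α)) = 1.2410. Derivatives: χ′ = (ik − 2αu)·χ, χ″ = ((ik − 2αu)² − 2α)·χ; the odd-in-u pieces drop out.
State is unnormalized: ∫|χ|² dx = 1.2410, and ∫χ*·(−ħ² χ'') dx = 1.3905, so ⟨p²⟩ = 1.3905 / 1.2410.
⟨p²⟩ = 1.1205.

1.12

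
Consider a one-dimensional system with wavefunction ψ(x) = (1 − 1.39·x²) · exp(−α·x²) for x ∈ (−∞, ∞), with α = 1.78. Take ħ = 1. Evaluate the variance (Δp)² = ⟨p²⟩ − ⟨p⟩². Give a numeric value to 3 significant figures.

4.08

Compute ⟨p⟩ and ⟨p²⟩ separately; (Δp)² = ⟨p²⟩ − ⟨p⟩².
Expand each integrand as polynomial × e^(−2αx²) and use ∫x^(2j)·e^(−2αx²) dx = (2j−1)!!/(4α)^j · √(π/(2α)), odd powers → 0; here √(π/(2α)) = 0.93940. Differentiate with the product rule, d/dx e^(−αx²) = −2αx·e^(−αx²).
Normalization: ∫|ψ|² dx = 0.68002.
⟨p⟩ = 0.0000 and ⟨p²⟩ = 4.0751.
(Δp)² = 4.0751 − (0.0000)² = 4.0751.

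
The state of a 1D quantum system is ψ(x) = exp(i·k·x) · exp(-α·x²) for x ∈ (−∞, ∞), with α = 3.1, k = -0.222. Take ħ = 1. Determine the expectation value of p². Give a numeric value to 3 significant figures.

3.15

p² ψ = −ħ² d²ψ/dx²; ⟨p²⟩ = −ħ² ∫ ψ*·ψ'' dx / ∫|ψ|² dx.
Gaussian moments: ∫x^(2j)·e^(−2αx²) dx = (2j−1)!!/(4α)^j · √(π/(2α)), odd powers integrate to 0; here √(π/(2α)) = 0.71183. Derivatives: ψ′ = (ik − 2αx)·ψ, ψ″ = ((ik − 2αx)² − 2α)·ψ; the odd-in-x pieces drop out.
State is unnormalized: ∫|ψ|² dx = 0.71183, and ∫ψ*·(−ħ² ψ'') dx = 2.2418, so ⟨p²⟩ = 2.2418 / 0.71183.
⟨p²⟩ = 3.1493.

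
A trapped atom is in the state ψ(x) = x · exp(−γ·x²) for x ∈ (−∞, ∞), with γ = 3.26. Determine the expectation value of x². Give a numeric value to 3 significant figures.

0.230

⟨x²⟩ = ∫ x²·|ψ|² dx / ∫|ψ|² dx (integrals over the domain).
Expand each integrand as polynomial × e^(−2γx²) and use ∫x^(2j)·e^(−2γx²) dx = (2j−1)!!/(4γ)^j · √(π/(2γ)), odd powers → 0; here √(π/(2γ)) = 0.69415.
State is unnormalized: ∫|ψ|² dx = 0.053232, and ∫ψ*·x²·ψ dx = 0.012247, so ⟨x²⟩ = 0.012247 / 0.053232.
⟨x²⟩ = 0.23006.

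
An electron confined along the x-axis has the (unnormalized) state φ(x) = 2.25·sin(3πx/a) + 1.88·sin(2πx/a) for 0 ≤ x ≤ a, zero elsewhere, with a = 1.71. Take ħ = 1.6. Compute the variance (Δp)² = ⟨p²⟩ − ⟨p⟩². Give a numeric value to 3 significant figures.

60.0

Compute ⟨p⟩ and ⟨p²⟩ separately; (Δp)² = ⟨p²⟩ − ⟨p⟩².
d²/dx² sin(jπx/a) = −(jπ/a)²·sin(jπx/a); on 0 ≤ x ≤ a, ∫sin²(jπx/a) dx = a/2 and ∫sin(jπx/a)·sin(lπx/a) dx = 0 for j ≠ l, so only diagonal terms survive in ∫|φ|² and ∫φ·φ″; ∫φ·φ′ dx = [φ²/2] between the walls = 0.
Normalization: ∫|φ|² dx = 7.3503.
⟨p⟩ = 0.0000 and ⟨p²⟩ = 60.004.
(Δp)² = 60.004 − (0.0000)² = 60.004.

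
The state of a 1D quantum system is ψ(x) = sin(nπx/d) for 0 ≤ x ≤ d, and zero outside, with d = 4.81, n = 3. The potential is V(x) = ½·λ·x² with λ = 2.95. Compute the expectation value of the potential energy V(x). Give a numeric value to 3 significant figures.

⟨V⟩ = ∫ V(x)·|ψ|² dx / ∫|ψ|² dx.
With sin²θ = (1 − cos2θ)/2 on 0 ≤ x ≤ d: ∫sin²(nπx/d) dx = d/2, ∫x·sin²(nπx/d) dx = d²/4, ∫x²·sin²(nπx/d) dx = d³·(1/6 − 1/(4n²π²)); higher powers xᵏ the same way, integrating xᵏ·cos(2nπx/d) by parts.
State is unnormalized: ∫|ψ|² dx = 2.4050, and ∫ψ*·V(x)·ψ dx = 26.895, so ⟨V⟩ = 26.895 / 2.4050.
⟨V⟩ = 11.183.

11.2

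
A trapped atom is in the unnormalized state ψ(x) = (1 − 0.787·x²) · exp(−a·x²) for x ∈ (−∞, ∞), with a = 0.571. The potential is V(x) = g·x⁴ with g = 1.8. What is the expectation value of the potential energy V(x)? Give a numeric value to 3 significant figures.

⟨V⟩ = ∫ V(x)·|ψ|² dx / ∫|ψ|² dx.
Expand each integrand as polynomial × e^(−2ax²) and use ∫x^(2j)·e^(−2ax²) dx = (2j−1)!!/(4a)^j · √(π/(2a)), odd powers → 0; here √(π/(2a)) = 1.6586.
State is unnormalized: ∫|ψ|² dx = 1.1064, and ∫ψ*·V(x)·ψ dx = 2.9356, so ⟨V⟩ = 2.9356 / 1.1064.
⟨V⟩ = 2.6533.

2.65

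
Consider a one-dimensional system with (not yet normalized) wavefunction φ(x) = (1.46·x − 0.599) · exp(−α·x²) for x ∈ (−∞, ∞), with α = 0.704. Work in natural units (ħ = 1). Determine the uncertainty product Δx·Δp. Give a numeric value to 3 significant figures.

0.935

Δx = √(⟨x²⟩−⟨x⟩²), Δp = √(⟨p²⟩−⟨p⟩²).
Expand each integrand as polynomial × e^(−2αx²) and use ∫x^(2j)·e^(−2αx²) dx = (2j−1)!!/(4α)^j · √(π/(2α)), odd powers → 0; here √(π/(2α)) = 1.4937. Differentiate with the product rule, d/dx e^(−αx²) = −2αx·e^(−αx²).
Normalization: ∫|φ|² dx = 1.6667.
⟨x⟩ = -0.55668, ⟨x²⟩ = 0.83695 ⇒ Δx = 0.72599.
⟨p⟩ = 0.0000, ⟨p²⟩ = 1.6592 ⇒ Δp = 1.2881.
Δx·Δp = 0.93515.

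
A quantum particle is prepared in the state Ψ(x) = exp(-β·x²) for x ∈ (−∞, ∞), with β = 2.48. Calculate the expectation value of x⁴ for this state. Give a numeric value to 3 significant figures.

⟨x⁴⟩ = ∫ x⁴·|Ψ|² dx / ∫|Ψ|² dx (integrals over the domain).
Gaussian moments: ∫x^(2j)·e^(−2βx²) dx = (2j−1)!!/(4β)^j · √(π/(2β)), odd powers integrate to 0; here √(π/(2β)) = 0.79586.
State is unnormalized: ∫|Ψ|² dx = 0.79586, and ∫Ψ*·x⁴·Ψ dx = 0.024262, so ⟨x⁴⟩ = 0.024262 / 0.79586.
⟨x⁴⟩ = 0.030486.

0.0305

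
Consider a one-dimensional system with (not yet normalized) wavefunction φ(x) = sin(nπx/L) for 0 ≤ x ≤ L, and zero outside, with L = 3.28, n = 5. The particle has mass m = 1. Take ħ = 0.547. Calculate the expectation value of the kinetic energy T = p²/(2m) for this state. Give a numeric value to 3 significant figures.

T = −(ħ²/2m) d²/dx², so ⟨T⟩ = −(ħ²/2m) ∫ φ*·φ'' dx / ∫|φ|² dx; with m = 1.
d/dx sin(nπx/L) = (nπ/L)·cos(nπx/L) and d²/dx² sin(nπx/L) = −(nπ/L)²·sin(nπx/L); on 0 ≤ x ≤ L, ∫sin²(nπx/L) dx = L/2 and ∫sin(nπx/L)·cos(nπx/L) dx = 0.
State is unnormalized: ∫|φ|² dx = 1.6400, and ∫φ*·(−ħ²/2m · φ'') dx = 5.6270, so ⟨T⟩ = 5.6270 / 1.6400.
⟨T⟩ = 3.4311.

3.43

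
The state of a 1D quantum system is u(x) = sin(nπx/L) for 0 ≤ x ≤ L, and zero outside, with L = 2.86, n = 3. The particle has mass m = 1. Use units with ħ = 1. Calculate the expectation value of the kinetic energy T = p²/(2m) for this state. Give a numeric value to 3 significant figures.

5.43

T = −(ħ²/2m) d²/dx², so ⟨T⟩ = −(ħ²/2m) ∫ u*·u'' dx / ∫|u|² dx; with m = 1.
d/dx sin(nπx/L) = (nπ/L)·cos(nπx/L) and d²/dx² sin(nπx/L) = −(nπ/L)²·sin(nπx/L); on 0 ≤ x ≤ L, ∫sin²(nπx/L) dx = L/2 and ∫sin(nπx/L)·cos(nπx/L) dx = 0.
State is unnormalized: ∫|u|² dx = 1.4300, and ∫u*·(−ħ²/2m · u'') dx = 7.7645, so ⟨T⟩ = 7.7645 / 1.4300.
⟨T⟩ = 5.4298.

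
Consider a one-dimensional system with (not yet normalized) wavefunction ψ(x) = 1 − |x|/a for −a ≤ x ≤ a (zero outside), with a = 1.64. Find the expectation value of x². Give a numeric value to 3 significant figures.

0.269

⟨x²⟩ = ∫ x²·|ψ|² dx / ∫|ψ|² dx (integrals over the domain).
ψ is even, so ∫ over [−a, a] = 2∫₀ᵃ with ψ = 1 − x/a there: ∫₀ᵃ (1 − x/a)² dx = a/3, ∫₀ᵃ x²(1 − x/a)² dx = a³/30, ∫₀ᵃ x⁴(1 − x/a)² dx = a⁵/105.
State is unnormalized: ∫|ψ|² dx = 1.0933, and ∫ψ*·x²·ψ dx = 0.29406, so ⟨x²⟩ = 0.29406 / 1.0933.
⟨x²⟩ = 0.26896.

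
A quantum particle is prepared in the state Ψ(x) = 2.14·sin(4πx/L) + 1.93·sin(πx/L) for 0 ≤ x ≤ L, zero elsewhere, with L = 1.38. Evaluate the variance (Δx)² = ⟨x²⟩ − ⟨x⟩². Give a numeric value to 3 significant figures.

Compute ⟨x⟩ and ⟨x²⟩ separately, then (Δx)² = ⟨x²⟩ − ⟨x⟩².
On 0 ≤ x ≤ L (j ≠ l): ∫sin²(jπx/L) dx = L/2, ∫sin(jπx/L)·sin(lπx/L) dx = 0; diagonal moments ∫x·sin²(jπx/L) dx = L²/4, ∫x²·sin²(jπx/L) dx = L³·(1/6 − 1/(4j²π²)); cross terms ∫x·sin(jπx/L)·sin(lπx/L) dx = 0 for j + l even and −4jlL²/(π²(j² − l²)²) for j + l odd, ∫x²·sin(jπx/L)·sin(lπx/L) dx = (−1)^(j+l)·4jlL³/(π²(j² − l²)²); higher powers the same way via product-to-sum and parts.
Normalization: ∫|Ψ|² dx = 5.7301.
⟨x⟩ = 0.67022 and ⟨x²⟩ = 0.56090.
(Δx)² = 0.56090 − (0.67022)² = 0.11171.

0.112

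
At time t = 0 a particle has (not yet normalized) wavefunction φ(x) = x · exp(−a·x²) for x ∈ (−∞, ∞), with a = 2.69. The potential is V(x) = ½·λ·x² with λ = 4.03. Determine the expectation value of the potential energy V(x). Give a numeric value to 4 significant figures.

⟨V⟩ = ∫ V(x)·|φ|² dx / ∫|φ|² dx.
Expand each integrand as polynomial × e^(−2ax²) and use ∫x^(2j)·e^(−2ax²) dx = (2j−1)!!/(4a)^j · √(π/(2a)), odd powers → 0; here √(π/(2a)) = 0.76416.
State is unnormalized: ∫|φ|² dx = 0.071019, and ∫φ*·V(x)·φ dx = 0.039898, so ⟨V⟩ = 0.039898 / 0.071019.
⟨V⟩ = 0.56180.

0.5618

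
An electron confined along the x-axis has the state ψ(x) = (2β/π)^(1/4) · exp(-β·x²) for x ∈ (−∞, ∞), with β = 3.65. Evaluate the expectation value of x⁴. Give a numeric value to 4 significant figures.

⟨x⁴⟩ = ∫ x⁴·|ψ|² dx (integrals over the domain).
Gaussian moments: ∫x^(2j)·e^(−2βx²) dx = (2j−1)!!/(4β)^j · √(π/(2β)), odd powers integrate to 0; here √(π/(2β)) = 0.65601.
⟨x⁴⟩ = 0.014074.

0.01407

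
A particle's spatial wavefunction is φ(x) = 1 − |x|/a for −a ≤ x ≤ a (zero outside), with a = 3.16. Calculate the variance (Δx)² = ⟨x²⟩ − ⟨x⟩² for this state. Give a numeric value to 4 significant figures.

0.9986

Compute ⟨x⟩ and ⟨x²⟩ separately, then (Δx)² = ⟨x²⟩ − ⟨x⟩².
φ is even, so ∫ over [−a, a] = 2∫₀ᵃ with φ = 1 − x/a there: ∫₀ᵃ (1 − x/a)² dx = a/3, ∫₀ᵃ x²(1 − x/a)² dx = a³/30, ∫₀ᵃ x⁴(1 − x/a)² dx = a⁵/105.
Normalization: ∫|φ|² dx = 2.1067.
⟨x⟩ = 0.0000 and ⟨x²⟩ = 0.99856.
(Δx)² = 0.99856 − (0.0000)² = 0.99856.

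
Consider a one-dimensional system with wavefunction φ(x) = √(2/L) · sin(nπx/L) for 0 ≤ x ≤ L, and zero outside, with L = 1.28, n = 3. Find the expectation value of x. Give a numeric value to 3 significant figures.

⟨x⟩ = ∫ x·|φ|² dx (integrals over the domain).
With sin²θ = (1 − cos2θ)/2 on 0 ≤ x ≤ L: ∫sin²(nπx/L) dx = L/2, ∫x·sin²(nπx/L) dx = L²/4, ∫x²·sin²(nπx/L) dx = L³·(1/6 − 1/(4n²π²)); higher powers xᵏ the same way, integrating xᵏ·cos(2nπx/L) by parts.
⟨x⟩ = 0.64000.

0.640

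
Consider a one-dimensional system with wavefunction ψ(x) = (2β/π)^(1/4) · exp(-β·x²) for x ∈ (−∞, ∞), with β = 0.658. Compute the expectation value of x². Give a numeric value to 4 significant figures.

0.3799

⟨x²⟩ = ∫ x²·|ψ|² dx (integrals over the domain).
Gaussian moments: ∫x^(2j)·e^(−2βx²) dx = (2j−1)!!/(4β)^j · √(π/(2β)), odd powers integrate to 0; here √(π/(2β)) = 1.5451.
⟨x²⟩ = 0.37994.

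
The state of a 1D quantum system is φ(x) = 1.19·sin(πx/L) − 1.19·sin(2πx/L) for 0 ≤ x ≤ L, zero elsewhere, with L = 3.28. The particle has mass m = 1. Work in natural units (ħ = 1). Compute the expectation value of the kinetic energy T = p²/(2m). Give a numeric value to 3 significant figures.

T = −(ħ²/2m) d²/dx², so ⟨T⟩ = −(ħ²/2m) ∫ φ*·φ'' dx / ∫|φ|² dx; with m = 1.
d²/dx² sin(jπx/L) = −(jπ/L)²·sin(jπx/L); on 0 ≤ x ≤ L, ∫sin²(jπx/L) dx = L/2 and ∫sin(jπx/L)·sin(lπx/L) dx = 0 for j ≠ l, so only diagonal terms survive in ∫|φ|² and ∫φ·φ″; ∫φ·φ′ dx = [φ²/2] between the walls = 0.
State is unnormalized: ∫|φ|² dx = 4.6448, and ∫φ*·(−ħ²/2m · φ'') dx = 5.3264, so ⟨T⟩ = 5.3264 / 4.6448.
⟨T⟩ = 1.1467.

1.15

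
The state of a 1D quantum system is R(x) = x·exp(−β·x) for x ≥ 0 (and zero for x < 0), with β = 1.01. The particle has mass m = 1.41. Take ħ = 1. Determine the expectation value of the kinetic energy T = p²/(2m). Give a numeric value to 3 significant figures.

T = −(ħ²/2m) d²/dx², so ⟨T⟩ = −(ħ²/2m) ∫ R*·R'' dx / ∫|R|² dx; with m = 1.41.
Differentiate x·exp(−β·x) with the product rule; every integrand then reduces to terms xʲ·e^(−2βx) on [0, ∞), with ∫₀^∞ xʲ·e^(−2βx) dx = j!/(2β)^(j+1).
State is unnormalized: ∫|R|² dx = 0.24265, and ∫R*·(−ħ²/2m · R'') dx = 0.087775, so ⟨T⟩ = 0.087775 / 0.24265.
⟨T⟩ = 0.36174.

0.362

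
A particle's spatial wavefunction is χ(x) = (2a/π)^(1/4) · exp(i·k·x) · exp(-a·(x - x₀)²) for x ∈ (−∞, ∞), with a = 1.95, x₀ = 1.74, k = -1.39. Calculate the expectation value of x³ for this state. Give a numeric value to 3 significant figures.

5.94

⟨x³⟩ = ∫ x³·|χ|² dx (integrals over the domain).
Gaussian moments (u = x − x₀): ∫u^(2j)·e^(−2au²) du = (2j−1)!!/(4a)^j · √(π/(2a)), odd powers integrate to 0; here √(π/(2a)) = 0.89752.
⟨x³⟩ = 5.9373.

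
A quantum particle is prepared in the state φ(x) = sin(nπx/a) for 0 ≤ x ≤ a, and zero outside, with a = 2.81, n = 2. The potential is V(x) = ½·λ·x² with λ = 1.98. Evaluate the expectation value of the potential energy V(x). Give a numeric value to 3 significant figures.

⟨V⟩ = ∫ V(x)·|φ|² dx / ∫|φ|² dx.
With sin²θ = (1 − cos2θ)/2 on 0 ≤ x ≤ a: ∫sin²(nπx/a) dx = a/2, ∫x·sin²(nπx/a) dx = a²/4, ∫x²·sin²(nπx/a) dx = a³·(1/6 − 1/(4n²π²)); higher powers xᵏ the same way, integrating xᵏ·cos(2nπx/a) by parts.
State is unnormalized: ∫|φ|² dx = 1.4050, and ∫φ*·V(x)·φ dx = 3.5219, so ⟨V⟩ = 3.5219 / 1.4050.
⟨V⟩ = 2.5067.

2.51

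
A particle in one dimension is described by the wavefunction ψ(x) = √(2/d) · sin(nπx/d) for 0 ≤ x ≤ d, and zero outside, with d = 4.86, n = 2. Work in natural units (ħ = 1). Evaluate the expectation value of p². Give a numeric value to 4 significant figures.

p² ψ = −ħ² d²ψ/dx²; ⟨p²⟩ = −ħ² ∫ ψ*·ψ'' dx.
d/dx sin(nπx/d) = (nπ/d)·cos(nπx/d) and d²/dx² sin(nπx/d) = −(nπ/d)²·sin(nπx/d); on 0 ≤ x ≤ d, ∫sin²(nπx/d) dx = d/2 and ∫sin(nπx/d)·cos(nπx/d) dx = 0.
⟨p²⟩ = 1.6714.

1.671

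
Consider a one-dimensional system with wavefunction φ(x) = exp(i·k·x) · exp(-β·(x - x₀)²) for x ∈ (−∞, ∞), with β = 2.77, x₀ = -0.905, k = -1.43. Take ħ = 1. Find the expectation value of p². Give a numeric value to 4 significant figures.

4.815

p² φ = −ħ² d²φ/dx²; ⟨p²⟩ = −ħ² ∫ φ*·φ'' dx / ∫|φ|² dx.
Gaussian moments (u = x − x₀): ∫u^(2j)·e^(−2βu²) du = (2j−1)!!/(4β)^j · √(π/(2β)), odd powers integrate to 0; here √(π/(2β)) = 0.75304. Derivatives: φ′ = (ik − 2βu)·φ, φ″ = ((ik − 2βu)² − 2β)·φ; the odd-in-u pieces drop out.
State is unnormalized: ∫|φ|² dx = 0.75304, and ∫φ*·(−ħ² φ'') dx = 3.6258, so ⟨p²⟩ = 3.6258 / 0.75304.
⟨p²⟩ = 4.8149.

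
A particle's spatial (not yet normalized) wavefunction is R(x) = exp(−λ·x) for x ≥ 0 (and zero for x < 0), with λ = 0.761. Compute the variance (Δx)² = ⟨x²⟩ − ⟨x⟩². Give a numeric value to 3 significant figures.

Compute ⟨x⟩ and ⟨x²⟩ separately, then (Δx)² = ⟨x²⟩ − ⟨x⟩².
Every integrand reduces to terms xʲ·e^(−2λx) on [0, ∞); use ∫₀^∞ xʲ·e^(−2λx) dx = j!/(2λ)^(j+1).
Normalization: ∫|R|² dx = 0.65703.
⟨x⟩ = 0.65703 and ⟨x²⟩ = 0.86338.
(Δx)² = 0.86338 − (0.65703)² = 0.43169.

0.432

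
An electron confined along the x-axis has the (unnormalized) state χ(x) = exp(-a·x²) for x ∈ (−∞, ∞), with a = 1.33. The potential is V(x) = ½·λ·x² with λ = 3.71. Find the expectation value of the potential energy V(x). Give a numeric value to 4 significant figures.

⟨V⟩ = ∫ V(x)·|χ|² dx / ∫|χ|² dx.
Gaussian moments: ∫x^(2j)·e^(−2ax²) dx = (2j−1)!!/(4a)^j · √(π/(2a)), odd powers integrate to 0; here √(π/(2a)) = 1.0868.
State is unnormalized: ∫|χ|² dx = 1.0868, and ∫χ*·V(x)·χ dx = 0.37894, so ⟨V⟩ = 0.37894 / 1.0868.
⟨V⟩ = 0.34868.

0.3487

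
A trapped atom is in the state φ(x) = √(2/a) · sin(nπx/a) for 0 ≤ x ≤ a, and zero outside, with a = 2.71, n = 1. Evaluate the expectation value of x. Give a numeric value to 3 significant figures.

1.36

⟨x⟩ = ∫ x·|φ|² dx (integrals over the domain).
With sin²θ = (1 − cos2θ)/2 on 0 ≤ x ≤ a: ∫sin²(nπx/a) dx = a/2, ∫x·sin²(nπx/a) dx = a²/4, ∫x²·sin²(nπx/a) dx = a³·(1/6 − 1/(4n²π²)); higher powers xᵏ the same way, integrating xᵏ·cos(2nπx/a) by parts.
⟨x⟩ = 1.3550.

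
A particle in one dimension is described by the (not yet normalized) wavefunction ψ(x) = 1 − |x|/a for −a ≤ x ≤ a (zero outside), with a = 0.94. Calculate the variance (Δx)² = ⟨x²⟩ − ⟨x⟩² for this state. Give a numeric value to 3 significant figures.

0.0884

Compute ⟨x⟩ and ⟨x²⟩ separately, then (Δx)² = ⟨x²⟩ − ⟨x⟩².
ψ is even, so ∫ over [−a, a] = 2∫₀ᵃ with ψ = 1 − x/a there: ∫₀ᵃ (1 − x/a)² dx = a/3, ∫₀ᵃ x²(1 − x/a)² dx = a³/30, ∫₀ᵃ x⁴(1 − x/a)² dx = a⁵/105.
Normalization: ∫|ψ|² dx = 0.62667.
⟨x⟩ = 0.0000 and ⟨x²⟩ = 0.088360.
(Δx)² = 0.088360 − (0.0000)² = 0.088360.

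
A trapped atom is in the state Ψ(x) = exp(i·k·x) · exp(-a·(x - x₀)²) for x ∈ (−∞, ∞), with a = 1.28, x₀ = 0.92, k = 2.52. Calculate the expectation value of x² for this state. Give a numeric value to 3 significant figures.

1.04

⟨x²⟩ = ∫ x²·|Ψ|² dx / ∫|Ψ|² dx (integrals over the domain).
Gaussian moments (u = x − x₀): ∫u^(2j)·e^(−2au²) du = (2j−1)!!/(4a)^j · √(π/(2a)), odd powers integrate to 0; here √(π/(2a)) = 1.1078.
State is unnormalized: ∫|Ψ|² dx = 1.1078, and ∫Ψ*·x²·Ψ dx = 1.1540, so ⟨x²⟩ = 1.1540 / 1.1078.
⟨x²⟩ = 1.0417.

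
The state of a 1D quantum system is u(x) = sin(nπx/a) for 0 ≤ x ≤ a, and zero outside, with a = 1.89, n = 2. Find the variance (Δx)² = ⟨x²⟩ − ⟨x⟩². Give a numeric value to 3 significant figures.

0.252

Compute ⟨x⟩ and ⟨x²⟩ separately, then (Δx)² = ⟨x²⟩ − ⟨x⟩².
With sin²θ = (1 − cos2θ)/2 on 0 ≤ x ≤ a: ∫sin²(nπx/a) dx = a/2, ∫x·sin²(nπx/a) dx = a²/4, ∫x²·sin²(nπx/a) dx = a³·(1/6 − 1/(4n²π²)); higher powers xᵏ the same way, integrating xᵏ·cos(2nπx/a) by parts.
Normalization: ∫|u|² dx = 0.94500.
⟨x⟩ = 0.94500 and ⟨x²⟩ = 1.1455.
(Δx)² = 1.1455 − (0.94500)² = 0.25243.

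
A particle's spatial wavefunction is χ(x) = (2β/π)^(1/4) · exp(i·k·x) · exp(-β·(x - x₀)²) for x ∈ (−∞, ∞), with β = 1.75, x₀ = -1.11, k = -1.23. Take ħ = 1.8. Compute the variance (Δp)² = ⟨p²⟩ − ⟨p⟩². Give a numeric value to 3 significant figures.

5.67

Compute ⟨p⟩ and ⟨p²⟩ separately; (Δp)² = ⟨p²⟩ − ⟨p⟩².
Gaussian moments (u = x − x₀): ∫u^(2j)·e^(−2βu²) du = (2j−1)!!/(4β)^j · √(π/(2β)), odd powers integrate to 0; here √(π/(2β)) = 0.94742. Derivatives: χ′ = (ik − 2βu)·χ, χ″ = ((ik − 2βu)² − 2β)·χ; the odd-in-u pieces drop out.
⟨p⟩ = -2.2140 and ⟨p²⟩ = 10.572.
(Δp)² = 10.572 − (-2.2140)² = 5.6700.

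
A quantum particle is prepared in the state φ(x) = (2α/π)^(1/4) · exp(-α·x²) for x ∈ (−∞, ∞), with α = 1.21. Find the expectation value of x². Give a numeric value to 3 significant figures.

⟨x²⟩ = ∫ x²·|φ|² dx (integrals over the domain).
Gaussian moments: ∫x^(2j)·e^(−2αx²) dx = (2j−1)!!/(4α)^j · √(π/(2α)), odd powers integrate to 0; here √(π/(2α)) = 1.1394.
⟨x²⟩ = 0.20661.

0.207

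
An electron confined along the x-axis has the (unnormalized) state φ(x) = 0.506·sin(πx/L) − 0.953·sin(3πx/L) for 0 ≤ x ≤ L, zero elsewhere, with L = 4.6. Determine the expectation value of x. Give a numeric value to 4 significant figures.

2.300

⟨x⟩ = ∫ x·|φ|² dx / ∫|φ|² dx (integrals over the domain).
On 0 ≤ x ≤ L (j ≠ l): ∫sin²(jπx/L) dx = L/2, ∫sin(jπx/L)·sin(lπx/L) dx = 0; diagonal moments ∫x·sin²(jπx/L) dx = L²/4, ∫x²·sin²(jπx/L) dx = L³·(1/6 − 1/(4j²π²)); cross terms ∫x·sin(jπx/L)·sin(lπx/L) dx = 0 for j + l even and −4jlL²/(π²(j² − l²)²) for j + l odd, ∫x²·sin(jπx/L)·sin(lπx/L) dx = (−1)^(j+l)·4jlL³/(π²(j² − l²)²); higher powers the same way via product-to-sum and parts.
State is unnormalized: ∫|φ|² dx = 2.6778, and ∫φ*·x·φ dx = 6.1589, so ⟨x⟩ = 6.1589 / 2.6778.
⟨x⟩ = 2.3000.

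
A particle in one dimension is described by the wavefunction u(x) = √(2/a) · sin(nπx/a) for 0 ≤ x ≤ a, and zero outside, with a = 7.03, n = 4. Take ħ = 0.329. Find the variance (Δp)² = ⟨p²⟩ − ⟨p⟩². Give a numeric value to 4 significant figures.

Compute ⟨p⟩ and ⟨p²⟩ separately; (Δp)² = ⟨p²⟩ − ⟨p⟩².
d/dx sin(nπx/a) = (nπ/a)·cos(nπx/a) and d²/dx² sin(nπx/a) = −(nπ/a)²·sin(nπx/a); on 0 ≤ x ≤ a, ∫sin²(nπx/a) dx = a/2 and ∫sin(nπx/a)·cos(nπx/a) dx = 0.
⟨p⟩ = 0.0000 and ⟨p²⟩ = 0.34586.
(Δp)² = 0.34586 − (0.0000)² = 0.34586.

0.3459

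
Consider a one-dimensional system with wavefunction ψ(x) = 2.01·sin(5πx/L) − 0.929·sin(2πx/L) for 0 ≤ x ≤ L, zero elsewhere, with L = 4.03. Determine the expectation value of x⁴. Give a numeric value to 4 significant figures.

57.54

⟨x⁴⟩ = ∫ x⁴·|ψ|² dx / ∫|ψ|² dx (integrals over the domain).
On 0 ≤ x ≤ L (j ≠ l): ∫sin²(jπx/L) dx = L/2, ∫sin(jπx/L)·sin(lπx/L) dx = 0; diagonal moments ∫x·sin²(jπx/L) dx = L²/4, ∫x²·sin²(jπx/L) dx = L³·(1/6 − 1/(4j²π²)); cross terms ∫x·sin(jπx/L)·sin(lπx/L) dx = 0 for j + l even and −4jlL²/(π²(j² − l²)²) for j + l odd, ∫x²·sin(jπx/L)·sin(lπx/L) dx = (−1)^(j+l)·4jlL³/(π²(j² − l²)²); higher powers the same way via product-to-sum and parts.
State is unnormalized: ∫|ψ|² dx = 9.8798, and ∫ψ*·x⁴·ψ dx = 568.50, so ⟨x⁴⟩ = 568.50 / 9.8798.
⟨x⁴⟩ = 57.541.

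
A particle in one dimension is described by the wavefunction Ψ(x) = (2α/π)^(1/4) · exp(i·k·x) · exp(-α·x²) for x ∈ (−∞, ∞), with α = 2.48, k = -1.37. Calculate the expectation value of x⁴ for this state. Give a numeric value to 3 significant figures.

⟨x⁴⟩ = ∫ x⁴·|Ψ|² dx (integrals over the domain).
Gaussian moments: ∫x^(2j)·e^(−2αx²) dx = (2j−1)!!/(4α)^j · √(π/(2α)), odd powers integrate to 0; here √(π/(2α)) = 0.79586.
⟨x⁴⟩ = 0.030486.

0.0305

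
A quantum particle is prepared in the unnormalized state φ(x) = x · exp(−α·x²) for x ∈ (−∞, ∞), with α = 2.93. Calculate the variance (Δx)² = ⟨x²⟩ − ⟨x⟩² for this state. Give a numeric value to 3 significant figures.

Compute ⟨x⟩ and ⟨x²⟩ separately, then (Δx)² = ⟨x²⟩ − ⟨x⟩².
Expand each integrand as polynomial × e^(−2αx²) and use ∫x^(2j)·e^(−2αx²) dx = (2j−1)!!/(4α)^j · √(π/(2α)), odd powers → 0; here √(π/(2α)) = 0.73219.
Normalization: ∫|φ|² dx = 0.062474.
⟨x⟩ = 0.0000 and ⟨x²⟩ = 0.25597.
(Δx)² = 0.25597 − (0.0000)² = 0.25597.

0.256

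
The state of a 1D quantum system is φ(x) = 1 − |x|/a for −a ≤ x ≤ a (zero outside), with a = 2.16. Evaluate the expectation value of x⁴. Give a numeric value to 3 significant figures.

0.622

⟨x⁴⟩ = ∫ x⁴·|φ|² dx / ∫|φ|² dx (integrals over the domain).
φ is even, so ∫ over [−a, a] = 2∫₀ᵃ with φ = 1 − x/a there: ∫₀ᵃ (1 − x/a)² dx = a/3, ∫₀ᵃ x²(1 − x/a)² dx = a³/30, ∫₀ᵃ x⁴(1 − x/a)² dx = a⁵/105.
State is unnormalized: ∫|φ|² dx = 1.4400, and ∫φ*·x⁴·φ dx = 0.89559, so ⟨x⁴⟩ = 0.89559 / 1.4400.
⟨x⁴⟩ = 0.62194.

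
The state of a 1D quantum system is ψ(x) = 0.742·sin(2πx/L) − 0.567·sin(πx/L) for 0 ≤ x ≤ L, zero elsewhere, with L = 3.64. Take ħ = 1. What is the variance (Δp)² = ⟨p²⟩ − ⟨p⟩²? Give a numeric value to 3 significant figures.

2.16

Compute ⟨p⟩ and ⟨p²⟩ separately; (Δp)² = ⟨p²⟩ − ⟨p⟩².
d²/dx² sin(jπx/L) = −(jπ/L)²·sin(jπx/L); on 0 ≤ x ≤ L, ∫sin²(jπx/L) dx = L/2 and ∫sin(jπx/L)·sin(lπx/L) dx = 0 for j ≠ l, so only diagonal terms survive in ∫|ψ|² and ∫ψ·ψ″; ∫ψ·ψ′ dx = [ψ²/2] between the walls = 0.
Normalization: ∫|ψ|² dx = 1.5871.
⟨p⟩ = 0.0000 and ⟨p²⟩ = 2.1558.
(Δp)² = 2.1558 − (0.0000)² = 2.1558.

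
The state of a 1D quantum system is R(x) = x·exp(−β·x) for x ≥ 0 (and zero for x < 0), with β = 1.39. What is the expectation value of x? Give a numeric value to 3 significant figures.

⟨x⟩ = ∫ x·|R|² dx / ∫|R|² dx (integrals over the domain).
Every integrand reduces to terms xʲ·e^(−2βx) on [0, ∞); use ∫₀^∞ xʲ·e^(−2βx) dx = j!/(2β)^(j+1).
State is unnormalized: ∫|R|² dx = 0.093088, and ∫R*·x·R dx = 0.10046, so ⟨x⟩ = 0.10046 / 0.093088.
⟨x⟩ = 1.0791.

1.08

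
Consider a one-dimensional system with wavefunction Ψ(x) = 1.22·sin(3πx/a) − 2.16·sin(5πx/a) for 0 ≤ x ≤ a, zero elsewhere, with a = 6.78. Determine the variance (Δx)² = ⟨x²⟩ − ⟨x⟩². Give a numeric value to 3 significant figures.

Compute ⟨x⟩ and ⟨x²⟩ separately, then (Δx)² = ⟨x²⟩ − ⟨x⟩².
On 0 ≤ x ≤ a (j ≠ l): ∫sin²(jπx/a) dx = a/2, ∫sin(jπx/a)·sin(lπx/a) dx = 0; diagonal moments ∫x·sin²(jπx/a) dx = a²/4, ∫x²·sin²(jπx/a) dx = a³·(1/6 − 1/(4j²π²)); cross terms ∫x·sin(jπx/a)·sin(lπx/a) dx = 0 for j + l even and −4jla²/(π²(j² − l²)²) for j + l odd, ∫x²·sin(jπx/a)·sin(lπx/a) dx = (−1)^(j+l)·4jla³/(π²(j² − l²)²); higher powers the same way via product-to-sum and parts.
Normalization: ∫|Ψ|² dx = 20.862.
⟨x⟩ = 3.3900 and ⟨x²⟩ = 13.320.
(Δx)² = 13.320 − (3.3900)² = 1.8277.

1.83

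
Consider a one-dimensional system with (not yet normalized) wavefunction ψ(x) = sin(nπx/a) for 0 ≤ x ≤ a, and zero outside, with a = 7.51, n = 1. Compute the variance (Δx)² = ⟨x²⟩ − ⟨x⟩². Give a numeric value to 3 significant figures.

Compute ⟨x⟩ and ⟨x²⟩ separately, then (Δx)² = ⟨x²⟩ − ⟨x⟩².
With sin²θ = (1 − cos2θ)/2 on 0 ≤ x ≤ a: ∫sin²(nπx/a) dx = a/2, ∫x·sin²(nπx/a) dx = a²/4, ∫x²·sin²(nπx/a) dx = a³·(1/6 − 1/(4n²π²)); higher powers xᵏ the same way, integrating xᵏ·cos(2nπx/a) by parts.
Normalization: ∫|ψ|² dx = 3.7550.
⟨x⟩ = 3.7550 and ⟨x²⟩ = 15.943.
(Δx)² = 15.943 − (3.7550)² = 1.8427.

1.84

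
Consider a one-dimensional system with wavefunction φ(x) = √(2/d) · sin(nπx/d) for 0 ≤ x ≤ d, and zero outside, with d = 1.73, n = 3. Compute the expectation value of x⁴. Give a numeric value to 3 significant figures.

1.69

⟨x⁴⟩ = ∫ x⁴·|φ|² dx (integrals over the domain).
With sin²θ = (1 − cos2θ)/2 on 0 ≤ x ≤ d: ∫sin²(nπx/d) dx = d/2, ∫x·sin²(nπx/d) dx = d²/4, ∫x²·sin²(nπx/d) dx = d³·(1/6 − 1/(4n²π²)); higher powers xᵏ the same way, integrating xᵏ·cos(2nπx/d) by parts.
⟨x⁴⟩ = 1.6924.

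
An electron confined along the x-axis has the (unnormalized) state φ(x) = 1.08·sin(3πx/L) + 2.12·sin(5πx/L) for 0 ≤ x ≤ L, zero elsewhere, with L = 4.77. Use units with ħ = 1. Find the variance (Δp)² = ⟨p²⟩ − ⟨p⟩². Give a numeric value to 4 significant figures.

9.414

Compute ⟨p⟩ and ⟨p²⟩ separately; (Δp)² = ⟨p²⟩ − ⟨p⟩².
d²/dx² sin(jπx/L) = −(jπ/L)²·sin(jπx/L); on 0 ≤ x ≤ L, ∫sin²(jπx/L) dx = L/2 and ∫sin(jπx/L)·sin(lπx/L) dx = 0 for j ≠ l, so only diagonal terms survive in ∫|φ|² and ∫φ·φ″; ∫φ·φ′ dx = [φ²/2] between the walls = 0.
Normalization: ∫|φ|² dx = 13.501.
⟨p⟩ = 0.0000 and ⟨p²⟩ = 9.4143.
(Δp)² = 9.4143 − (0.0000)² = 9.4143.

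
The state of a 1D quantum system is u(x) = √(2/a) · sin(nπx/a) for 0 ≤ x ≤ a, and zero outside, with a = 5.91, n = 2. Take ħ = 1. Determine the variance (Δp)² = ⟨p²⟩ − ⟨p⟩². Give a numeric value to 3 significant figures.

Compute ⟨p⟩ and ⟨p²⟩ separately; (Δp)² = ⟨p²⟩ − ⟨p⟩².
d/dx sin(nπx/a) = (nπ/a)·cos(nπx/a) and d²/dx² sin(nπx/a) = −(nπ/a)²·sin(nπx/a); on 0 ≤ x ≤ a, ∫sin²(nπx/a) dx = a/2 and ∫sin(nπx/a)·cos(nπx/a) dx = 0.
⟨p⟩ = 0.0000 and ⟨p²⟩ = 1.1303.
(Δp)² = 1.1303 − (0.0000)² = 1.1303.

1.13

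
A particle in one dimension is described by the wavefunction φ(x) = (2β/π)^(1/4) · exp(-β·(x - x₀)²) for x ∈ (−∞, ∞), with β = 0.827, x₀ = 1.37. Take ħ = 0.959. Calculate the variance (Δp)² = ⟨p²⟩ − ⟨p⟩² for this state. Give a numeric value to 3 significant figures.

0.761

Compute ⟨p⟩ and ⟨p²⟩ separately; (Δp)² = ⟨p²⟩ − ⟨p⟩².
Gaussian moments (u = x − x₀): ∫u^(2j)·e^(−2βu²) du = (2j−1)!!/(4β)^j · √(π/(2β)), odd powers integrate to 0; here √(π/(2β)) = 1.3782. Derivatives: d/dx e^(−βu²) = −2βu·e^(−βu²), d²/dx² e^(−βu²) = (4β²u² − 2β)·e^(−βu²).
⟨p⟩ = 0.0000 and ⟨p²⟩ = 0.76058.
(Δp)² = 0.76058 − (0.0000)² = 0.76058.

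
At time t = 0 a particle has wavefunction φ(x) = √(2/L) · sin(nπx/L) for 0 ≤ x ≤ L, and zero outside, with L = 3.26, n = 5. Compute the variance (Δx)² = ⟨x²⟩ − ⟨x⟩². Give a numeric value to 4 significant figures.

Compute ⟨x⟩ and ⟨x²⟩ separately, then (Δx)² = ⟨x²⟩ − ⟨x⟩².
With sin²θ = (1 − cos2θ)/2 on 0 ≤ x ≤ L: ∫sin²(nπx/L) dx = L/2, ∫x·sin²(nπx/L) dx = L²/4, ∫x²·sin²(nπx/L) dx = L³·(1/6 − 1/(4n²π²)); higher powers xᵏ the same way, integrating xᵏ·cos(2nπx/L) by parts.
⟨x⟩ = 1.6300 and ⟨x²⟩ = 3.5210.
(Δx)² = 3.5210 − (1.6300)² = 0.86410.

0.8641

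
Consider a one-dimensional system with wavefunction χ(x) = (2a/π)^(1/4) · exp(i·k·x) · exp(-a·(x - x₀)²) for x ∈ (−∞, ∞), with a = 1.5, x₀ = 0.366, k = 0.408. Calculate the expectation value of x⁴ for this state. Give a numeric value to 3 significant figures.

0.235

⟨x⁴⟩ = ∫ x⁴·|χ|² dx (integrals over the domain).
Gaussian moments (u = x − x₀): ∫u^(2j)·e^(−2au²) du = (2j−1)!!/(4a)^j · √(π/(2a)), odd powers integrate to 0; here √(π/(2a)) = 1.0233.
⟨x⁴⟩ = 0.23523.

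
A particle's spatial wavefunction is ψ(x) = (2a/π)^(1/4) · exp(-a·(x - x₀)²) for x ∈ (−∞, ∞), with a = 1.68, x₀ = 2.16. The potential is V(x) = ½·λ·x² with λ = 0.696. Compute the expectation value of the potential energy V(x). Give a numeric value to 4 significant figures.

⟨V⟩ = ∫ V(x)·|ψ|² dx.
Gaussian moments (u = x − x₀): ∫u^(2j)·e^(−2au²) du = (2j−1)!!/(4a)^j · √(π/(2a)), odd powers integrate to 0; here √(π/(2a)) = 0.96695.
⟨V⟩ = 1.6754.

1.675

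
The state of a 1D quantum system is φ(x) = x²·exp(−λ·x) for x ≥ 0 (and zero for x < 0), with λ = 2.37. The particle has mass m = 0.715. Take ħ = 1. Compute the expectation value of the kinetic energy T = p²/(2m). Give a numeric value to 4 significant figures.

T = −(ħ²/2m) d²/dx², so ⟨T⟩ = −(ħ²/2m) ∫ φ*·φ'' dx / ∫|φ|² dx; with m = 0.715.
Differentiate x²·exp(−λ·x) with the product rule; every integrand then reduces to terms xʲ·e^(−2λx) on [0, ∞), with ∫₀^∞ xʲ·e^(−2λx) dx = j!/(2λ)^(j+1).
State is unnormalized: ∫|φ|² dx = 0.010030, and ∫φ*·(−ħ²/2m · φ'') dx = 0.013133, so ⟨T⟩ = 0.013133 / 0.010030.
⟨T⟩ = 1.3093.

1.309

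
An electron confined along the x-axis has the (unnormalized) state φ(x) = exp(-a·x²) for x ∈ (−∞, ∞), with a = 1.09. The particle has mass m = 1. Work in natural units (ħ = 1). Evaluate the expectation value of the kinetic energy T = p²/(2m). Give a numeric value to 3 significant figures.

0.545

T = −(ħ²/2m) d²/dx², so ⟨T⟩ = −(ħ²/2m) ∫ φ*·φ'' dx / ∫|φ|² dx; with m = 1.
Gaussian moments: ∫x^(2j)·e^(−2ax²) dx = (2j−1)!!/(4a)^j · √(π/(2a)), odd powers integrate to 0; here √(π/(2a)) = 1.2005. Derivatives: d/dx e^(−ax²) = −2ax·e^(−ax²), d²/dx² e^(−ax²) = (4a²x² − 2a)·e^(−ax²).
State is unnormalized: ∫|φ|² dx = 1.2005, and ∫φ*·(−ħ²/2m · φ'') dx = 0.65425, so ⟨T⟩ = 0.65425 / 1.2005.
⟨T⟩ = 0.54500.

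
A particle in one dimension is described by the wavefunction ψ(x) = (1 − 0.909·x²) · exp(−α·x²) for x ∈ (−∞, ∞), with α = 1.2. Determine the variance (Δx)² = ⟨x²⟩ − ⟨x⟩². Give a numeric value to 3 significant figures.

0.115

Compute ⟨x⟩ and ⟨x²⟩ separately, then (Δx)² = ⟨x²⟩ − ⟨x⟩².
Expand each integrand as polynomial × e^(−2αx²) and use ∫x^(2j)·e^(−2αx²) dx = (2j−1)!!/(4α)^j · √(π/(2α)), odd powers → 0; here √(π/(2α)) = 1.1441.
Normalization: ∫|ψ|² dx = 0.83387.
⟨x⟩ = 0.0000 and ⟨x²⟩ = 0.11482.
(Δx)² = 0.11482 − (0.0000)² = 0.11482.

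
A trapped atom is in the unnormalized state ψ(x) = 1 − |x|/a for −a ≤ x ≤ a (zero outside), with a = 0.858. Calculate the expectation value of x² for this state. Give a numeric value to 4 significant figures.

⟨x²⟩ = ∫ x²·|ψ|² dx / ∫|ψ|² dx (integrals over the domain).
ψ is even, so ∫ over [−a, a] = 2∫₀ᵃ with ψ = 1 − x/a there: ∫₀ᵃ (1 − x/a)² dx = a/3, ∫₀ᵃ x²(1 − x/a)² dx = a³/30, ∫₀ᵃ x⁴(1 − x/a)² dx = a⁵/105.
State is unnormalized: ∫|ψ|² dx = 0.57200, and ∫ψ*·x²·ψ dx = 0.042109, so ⟨x²⟩ = 0.042109 / 0.57200.
⟨x²⟩ = 0.073616.

0.07362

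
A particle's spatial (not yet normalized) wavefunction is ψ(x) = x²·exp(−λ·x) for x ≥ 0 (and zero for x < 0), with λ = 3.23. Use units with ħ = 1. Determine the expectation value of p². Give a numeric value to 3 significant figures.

3.48

p² ψ = −ħ² d²ψ/dx²; ⟨p²⟩ = −ħ² ∫ ψ*·ψ'' dx / ∫|ψ|² dx.
Differentiate x²·exp(−λ·x) with the product rule; every integrand then reduces to terms xʲ·e^(−2λx) on [0, ∞), with ∫₀^∞ xʲ·e^(−2λx) dx = j!/(2λ)^(j+1).
State is unnormalized: ∫|ψ|² dx = 0.0021333, and ∫ψ*·(−ħ² ψ'') dx = 0.0074188, so ⟨p²⟩ = 0.0074188 / 0.0021333.
⟨p²⟩ = 3.4776.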